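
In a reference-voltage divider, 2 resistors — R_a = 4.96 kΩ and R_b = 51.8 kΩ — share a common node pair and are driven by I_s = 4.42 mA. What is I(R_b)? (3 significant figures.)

I ≈ 0.386 mA

With just two branches, the current splits inversely with resistance.
I(R_b) = 4.42 × 4.96/(4.96 + 51.8) = 4.42 × 0.08739 = 0.3862 mA.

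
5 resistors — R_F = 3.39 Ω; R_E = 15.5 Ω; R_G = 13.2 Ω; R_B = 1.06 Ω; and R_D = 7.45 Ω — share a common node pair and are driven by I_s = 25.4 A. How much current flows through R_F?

I ≈ 4.95 A

Total conductance ΣG = 1/3.39 + 1/15.5 + 1/13.2 + 1/1.06 + 1/7.45 = 1.513 (units of 1/Ω).
R_F takes the fraction G_k/ΣG = 0.2950/1.513 = 0.1950, so I = 25.4 × 0.1950 = 4.953 A.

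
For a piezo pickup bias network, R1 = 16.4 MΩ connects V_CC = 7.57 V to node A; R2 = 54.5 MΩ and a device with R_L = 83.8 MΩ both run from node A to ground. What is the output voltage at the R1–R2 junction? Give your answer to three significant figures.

V_out ≈ 5.06 V

R2 ‖ R_L = (54.5 × 83.8)/(54.5 + 83.8) = 33.02 MΩ.
Voltage divider with the loaded lower leg: V_out = 7.57 × 33.02/(16.4 + 33.02) = 7.57 × 0.6682 = 5.058 V.
(Unloaded it would be 5.82 V; the load pulls it down.)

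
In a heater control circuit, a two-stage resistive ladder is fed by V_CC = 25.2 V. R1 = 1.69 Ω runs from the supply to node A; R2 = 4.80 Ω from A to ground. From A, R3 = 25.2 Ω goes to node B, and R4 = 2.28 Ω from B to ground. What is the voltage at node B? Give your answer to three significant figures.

The second stage (R3 + R4 = 27.48 Ω) loads node A in parallel with R2.
R2 ‖ (R3+R4) = 4.086 Ω.
So V_A = 25.2 × 0.7074 = 17.83 V.
Stage 2 is unloaded, so V_B = V_A · R4/(R3+R4) = 17.83 × 2.28/27.48 = 1.479 V.

V_B ≈ 1.48 V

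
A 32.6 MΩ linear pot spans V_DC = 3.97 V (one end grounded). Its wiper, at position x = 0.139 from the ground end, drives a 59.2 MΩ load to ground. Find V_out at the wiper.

Lower segment x·R_p = 4.531 MΩ; upper segment (1−x)·R_p = 28.07 MΩ.
R_L loads the lower segment: effective lower R = 4.209 MΩ.
Then V_out = V_DC · 4.209/(28.07 + 4.209) = 0.5177 V.

V_out ≈ 0.518 V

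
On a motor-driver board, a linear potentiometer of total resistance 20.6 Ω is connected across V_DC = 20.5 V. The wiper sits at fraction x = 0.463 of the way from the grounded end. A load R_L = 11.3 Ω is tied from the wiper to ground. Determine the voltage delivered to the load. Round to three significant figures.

V_out ≈ 6.53 V

Lower segment x·R_p = 9.538 Ω; upper segment (1−x)·R_p = 11.06 Ω.
(x·R_p) ‖ R_L = 5.172 Ω.
Loaded-divider output: V_out = 20.5 × 0.3186 = 6.531 V.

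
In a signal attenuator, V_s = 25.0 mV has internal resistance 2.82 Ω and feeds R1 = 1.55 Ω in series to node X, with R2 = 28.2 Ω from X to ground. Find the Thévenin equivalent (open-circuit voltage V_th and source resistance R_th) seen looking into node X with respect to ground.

V_th ≈ 21.6 mV, R_th ≈ 3.78 Ω

R1' = 2.82 + 1.55 = 4.370 Ω (source resistance + R1).
Open-circuit (no load on X): V_th = V_s · R2/(R1' + R2) = 25.0 × 28.2/(4.370 + 28.2) = 21.65 mV.
With V_s suppressed (replaced by a short), R_th = R1' ‖ R2 = (4.370 × 28.2)/(4.370 + 28.2) = 3.784 Ω.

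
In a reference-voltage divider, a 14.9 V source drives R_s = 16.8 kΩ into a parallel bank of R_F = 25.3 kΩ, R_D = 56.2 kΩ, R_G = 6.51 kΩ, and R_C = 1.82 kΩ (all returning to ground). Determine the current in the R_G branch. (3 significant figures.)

Parallel bank: R_p = 1/(1/25.3 + 1/56.2 + 1/6.51 + 1/1.82) = 1.315 kΩ.
Node voltage V_A = V_in · R_p/(R_s + R_p) = 14.9 × 0.07260 = 1.082 V.
Branch current I = V_A/R_G = 1.082/6.51 = 0.1662 mA.

I ≈ 0.166 mA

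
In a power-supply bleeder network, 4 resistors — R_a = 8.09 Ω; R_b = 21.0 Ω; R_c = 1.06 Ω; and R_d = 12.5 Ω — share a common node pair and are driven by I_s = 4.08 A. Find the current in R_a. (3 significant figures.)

Conductances: ΣG = 1/8.09 + 1/21.0 + 1/1.06 + 1/12.5 = 1.195 (1/Ω).
By the current-divider rule, I = I_s · G_k/ΣG = 4.08 × 0.1035 = 0.4222 A.

I ≈ 0.422 A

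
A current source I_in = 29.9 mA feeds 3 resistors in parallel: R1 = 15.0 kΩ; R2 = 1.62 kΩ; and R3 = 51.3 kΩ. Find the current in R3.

Total conductance ΣG = 1/15.0 + 1/1.62 + 1/51.3 = 0.7034 (units of 1/kΩ).
By the current-divider rule, I = I_in · G_k/ΣG = 29.9 × 0.02771 = 0.8286 mA.

I ≈ 0.829 mA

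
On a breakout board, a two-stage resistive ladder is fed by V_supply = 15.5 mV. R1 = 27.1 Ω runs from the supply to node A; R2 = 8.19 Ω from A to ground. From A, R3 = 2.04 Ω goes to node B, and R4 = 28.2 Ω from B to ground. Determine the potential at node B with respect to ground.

The second stage (R3 + R4 = 30.24 Ω) loads node A in parallel with R2.
Effective lower resistance at A: R2 ‖ 30.24 = 6.445 Ω.
So V_A = 15.5 × 0.1921 = 2.978 mV.
V_B = V_A × 0.9325 = 2.777 mV.

V_B ≈ 2.78 mV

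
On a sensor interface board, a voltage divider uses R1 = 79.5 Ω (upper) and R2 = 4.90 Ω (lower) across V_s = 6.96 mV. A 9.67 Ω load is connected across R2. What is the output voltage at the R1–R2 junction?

The load sits in parallel with R2, giving an effective lower resistance R2' = R2·R_L/(R2+R_L) = 3.252 Ω.
Now apply the divider: V_out = 6.96 × 0.03930 = 0.2735 mV.
(Unloaded it would be 0.404 mV; the load pulls it down.)

V_out ≈ 0.274 mV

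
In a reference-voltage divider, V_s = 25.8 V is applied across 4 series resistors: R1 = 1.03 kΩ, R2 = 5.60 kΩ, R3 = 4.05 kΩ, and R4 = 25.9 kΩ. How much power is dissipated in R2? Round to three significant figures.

P ≈ 2.79 mW

The common current is I = 25.8/36.58 = 0.7053 mA.
P(R2) = I²·R2 = (0.7053)² × 5.60 = 2.786 mW.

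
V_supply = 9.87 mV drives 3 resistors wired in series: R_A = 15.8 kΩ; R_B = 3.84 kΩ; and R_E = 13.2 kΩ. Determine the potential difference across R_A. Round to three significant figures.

Series total: ΣR = 15.8 + 3.84 + 13.2 = 32.84 kΩ.
Voltage divider: V = V_supply · (15.80 / 32.84) = 9.87 × 0.4811 = 4.749 mV.

V ≈ 4.75 mV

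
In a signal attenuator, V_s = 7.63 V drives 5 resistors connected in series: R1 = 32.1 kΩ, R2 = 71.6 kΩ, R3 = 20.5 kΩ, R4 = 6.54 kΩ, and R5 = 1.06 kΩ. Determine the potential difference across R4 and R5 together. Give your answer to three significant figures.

ΣR = 32.1 + 71.6 + 20.5 + 6.54 + 1.06 = 131.8 kΩ.
R_{R4..R5} = 6.54 + 1.06 = 7.600 kΩ.
V = V_s · R/ΣR = 7.63 × 0.05766 = 0.4400 V.

V ≈ 0.440 V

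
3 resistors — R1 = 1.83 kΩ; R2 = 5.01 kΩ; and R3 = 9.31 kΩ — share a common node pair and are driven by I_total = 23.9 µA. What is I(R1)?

I ≈ 15.3 µA

Conductances: ΣG = 1/1.83 + 1/5.01 + 1/9.31 = 0.8535 (1/kΩ).
R1 takes the fraction G_k/ΣG = 0.5464/0.8535 = 0.6403, so I = 23.9 × 0.6403 = 15.30 µA.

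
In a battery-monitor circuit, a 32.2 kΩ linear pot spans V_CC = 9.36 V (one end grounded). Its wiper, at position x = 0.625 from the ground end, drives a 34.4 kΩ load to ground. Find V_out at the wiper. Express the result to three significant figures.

The pot divides into 12.08 kΩ above the wiper and 20.12 kΩ below.
(x·R_p) ‖ R_L = 12.70 kΩ.
V_out = 9.36 × 12.70/(12.08 + 12.70) = 4.797 V.

V_out ≈ 4.80 V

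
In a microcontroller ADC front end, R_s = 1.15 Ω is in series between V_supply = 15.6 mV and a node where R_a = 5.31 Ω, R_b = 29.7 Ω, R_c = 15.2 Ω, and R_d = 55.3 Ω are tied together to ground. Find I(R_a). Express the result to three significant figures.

I ≈ 2.17 mA

Combine the parallel branches: R_p = (1/5.31 + 1/29.7 + 1/15.2 + 1/55.3)⁻¹ = 3.269 Ω.
V_A = 15.6 × 3.269/4.419 = 11.54 mV.
Branch current I = V_A/R_a = 11.54/5.31 = 2.173 mA.
(Equivalently: I_total = 3.530 mA, then current-divider fraction G_k/ΣG = 0.6157.)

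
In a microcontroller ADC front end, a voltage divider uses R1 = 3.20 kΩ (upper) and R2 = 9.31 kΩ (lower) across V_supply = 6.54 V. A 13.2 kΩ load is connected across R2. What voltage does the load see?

V_out ≈ 4.12 V

First combine the lower leg with the load: R2 ‖ R_L = 5.459 kΩ.
Now apply the divider: V_out = 6.54 × 0.6305 = 4.123 V.
(Unloaded it would be 4.87 V; the load pulls it down.)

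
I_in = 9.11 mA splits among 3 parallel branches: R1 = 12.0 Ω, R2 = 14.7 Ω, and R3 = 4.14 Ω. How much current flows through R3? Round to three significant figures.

I ≈ 5.60 mA

Total conductance ΣG = 1/12.0 + 1/14.7 + 1/4.14 = 0.3929 (units of 1/Ω).
By the current-divider rule, I = I_in · G_k/ΣG = 9.11 × 0.6148 = 5.601 mA.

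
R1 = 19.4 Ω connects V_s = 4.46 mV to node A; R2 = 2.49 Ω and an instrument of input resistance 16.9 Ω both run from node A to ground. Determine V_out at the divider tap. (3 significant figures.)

V_out ≈ 0.449 mV

R2 ‖ R_L = (2.49 × 16.9)/(2.49 + 16.9) = 2.170 Ω.
Voltage divider with the loaded lower leg: V_out = 4.46 × 2.170/(19.4 + 2.170) = 4.46 × 0.1006 = 0.4487 mV.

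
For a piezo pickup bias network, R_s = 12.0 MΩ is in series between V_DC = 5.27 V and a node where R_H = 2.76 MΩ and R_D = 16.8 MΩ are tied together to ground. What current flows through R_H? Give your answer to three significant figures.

I ≈ 0.315 µA

Equivalent of the parallel group: R_p = 2.371 MΩ.
Node voltage V_A = V_DC · R_p/(R_s + R_p) = 5.27 × 0.1650 = 0.8693 V.
Branch current I = V_A/R_H = 0.8693/2.76 = 0.3150 µA.
(Equivalently: I_total = 0.3667 µA, then current-divider fraction G_k/ΣG = 0.8589.)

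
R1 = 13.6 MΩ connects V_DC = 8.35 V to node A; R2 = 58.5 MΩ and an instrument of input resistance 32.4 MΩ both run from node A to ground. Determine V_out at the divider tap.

R2 ‖ R_L = (58.5 × 32.4)/(58.5 + 32.4) = 20.85 MΩ.
Then V_out = V_DC · R2'/(R1 + R2') = 8.35 × 20.85/34.45 = 5.054 V.
(Unloaded it would be 6.77 V; the load pulls it down.)

V_out ≈ 5.05 V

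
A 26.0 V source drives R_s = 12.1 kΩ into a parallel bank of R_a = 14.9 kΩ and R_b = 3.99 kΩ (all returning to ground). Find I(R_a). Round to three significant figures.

I ≈ 0.360 mA

Parallel bank: R_p = 1/(1/14.9 + 1/3.99) = 3.147 kΩ.
V_A = 26.0 × 3.147/15.25 = 5.367 V.
Branch current I = V_A/R_a = 5.367/14.9 = 0.3602 mA.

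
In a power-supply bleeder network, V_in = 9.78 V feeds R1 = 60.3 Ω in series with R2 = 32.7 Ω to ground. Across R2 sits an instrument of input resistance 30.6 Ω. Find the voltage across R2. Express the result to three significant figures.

V_out ≈ 2.03 V

The load sits in parallel with R2, giving an effective lower resistance R2' = R2·R_L/(R2+R_L) = 15.81 Ω.
Then V_out = V_in · R2'/(R1 + R2') = 9.78 × 15.81/76.11 = 2.031 V.
(Unloaded it would be 3.44 V; the load pulls it down.)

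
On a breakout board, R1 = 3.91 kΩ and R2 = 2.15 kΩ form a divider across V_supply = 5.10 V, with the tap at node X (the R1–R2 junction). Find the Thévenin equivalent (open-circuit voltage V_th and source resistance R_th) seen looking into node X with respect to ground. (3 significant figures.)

V_th ≈ 1.81 V, R_th ≈ 1.39 kΩ

With X open, the divider is unloaded: V_th = 5.10 × 2.15/6.060 = 1.809 V.
Zeroing V_supply shorts the top of R1 to ground, so R_th = R1 ‖ R2 = 1.387 kΩ.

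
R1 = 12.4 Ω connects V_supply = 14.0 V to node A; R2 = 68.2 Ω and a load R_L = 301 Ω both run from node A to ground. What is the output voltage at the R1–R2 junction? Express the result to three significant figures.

V_out ≈ 11.4 V

R2 ‖ R_L = (68.2 × 301)/(68.2 + 301) = 55.60 Ω.
Then V_out = V_supply · R2'/(R1 + R2') = 14.0 × 55.60/68.00 = 11.45 V.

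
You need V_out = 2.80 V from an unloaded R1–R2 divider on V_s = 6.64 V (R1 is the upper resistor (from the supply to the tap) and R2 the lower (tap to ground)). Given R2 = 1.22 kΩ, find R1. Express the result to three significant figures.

R1 ≈ 1.67 kΩ

V_out/V_s = R2/(R1+R2) = 0.4217.
So R1 = R2 · (V_s/V_out − 1) = 1.22 × (6.64/2.80 − 1) = 1.22 × 1.371 = 1.673 kΩ.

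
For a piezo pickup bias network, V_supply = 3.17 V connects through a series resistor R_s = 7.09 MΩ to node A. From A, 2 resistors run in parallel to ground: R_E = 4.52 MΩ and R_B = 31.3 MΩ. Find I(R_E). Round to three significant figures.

Combine the parallel branches: R_p = (1/4.52 + 1/31.3)⁻¹ = 3.950 MΩ.
V_A by voltage divider: V_A = 3.17 × 3.950/(7.09 + 3.950) = 1.134 V.
I(R_E) = V_A / R_E = 1.134/4.52 = 0.2509 µA.
(Check via current divider: I_total = 0.2871 µA; share G_k/ΣG = 0.8738 → same result.)

I ≈ 0.251 µA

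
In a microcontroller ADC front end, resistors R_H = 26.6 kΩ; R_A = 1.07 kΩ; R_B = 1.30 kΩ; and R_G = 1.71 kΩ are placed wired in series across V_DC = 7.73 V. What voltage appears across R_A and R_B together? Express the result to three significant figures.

Total series resistance ΣR = 26.6 + 1.07 + 1.30 + 1.71 = 30.68 kΩ.
R_{R_A..R_B} = 1.07 + 1.30 = 2.370 kΩ.
V = V_DC · R/ΣR = 7.73 × 0.07725 = 0.5971 V.

V ≈ 0.597 V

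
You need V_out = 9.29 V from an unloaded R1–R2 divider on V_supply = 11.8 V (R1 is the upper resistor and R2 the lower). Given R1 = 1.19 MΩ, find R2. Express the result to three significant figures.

Required fraction k = V_out/V_supply = 0.7873.
R2 = R1 · 0.7873/(1 − 0.7873) = 4.404 MΩ.

R2 ≈ 4.40 MΩ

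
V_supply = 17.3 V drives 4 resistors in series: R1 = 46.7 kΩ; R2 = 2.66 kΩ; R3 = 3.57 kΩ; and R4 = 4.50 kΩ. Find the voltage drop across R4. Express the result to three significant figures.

V ≈ 1.36 V

ΣR = 46.7 + 2.66 + 3.57 + 4.50 = 57.43 kΩ.
By the voltage-divider rule, V = 17.3 × 4.500/57.43 = 1.356 V.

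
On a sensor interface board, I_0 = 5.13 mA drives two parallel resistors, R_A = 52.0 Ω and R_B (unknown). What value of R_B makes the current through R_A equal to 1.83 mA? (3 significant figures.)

R_B ≈ 28.8 Ω

Two-branch current divider: I_A = I_0 · R_B/(R_A + R_B).
With f = 0.3567, R_B = R_A · f/(1−f) = 52.0 × 0.5545 = 28.84 Ω.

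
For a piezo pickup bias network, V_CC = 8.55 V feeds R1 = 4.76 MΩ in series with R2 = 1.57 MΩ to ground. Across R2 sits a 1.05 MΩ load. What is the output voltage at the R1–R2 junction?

R2 ‖ R_L = (1.57 × 1.05)/(1.57 + 1.05) = 0.6292 MΩ.
Voltage divider with the loaded lower leg: V_out = 8.55 × 0.6292/(4.76 + 0.6292) = 8.55 × 0.1168 = 0.9982 V.
(Unloaded it would be 2.12 V; the load pulls it down.)

V_out ≈ 0.998 V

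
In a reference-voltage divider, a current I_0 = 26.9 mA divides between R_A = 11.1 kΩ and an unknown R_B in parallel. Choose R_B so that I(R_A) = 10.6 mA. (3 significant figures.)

R_B ≈ 7.22 kΩ

In a two-way split, I_A/I_0 = R_B/(R_A + R_B).
With f = 0.3941, R_B = R_A · f/(1−f) = 11.1 × 0.6503 = 7.218 kΩ.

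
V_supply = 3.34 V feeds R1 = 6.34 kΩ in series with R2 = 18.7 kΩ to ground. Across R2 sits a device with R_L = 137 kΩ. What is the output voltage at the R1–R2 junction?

The load sits in parallel with R2, giving an effective lower resistance R2' = R2·R_L/(R2+R_L) = 16.45 kΩ.
Now apply the divider: V_out = 3.34 × 0.7219 = 2.411 V.
(Unloaded it would be 2.49 V; the load pulls it down.)

V_out ≈ 2.41 V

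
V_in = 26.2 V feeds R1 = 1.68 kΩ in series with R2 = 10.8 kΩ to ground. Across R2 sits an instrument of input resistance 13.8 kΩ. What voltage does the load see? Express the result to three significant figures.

R2 ‖ R_L = (10.8 × 13.8)/(10.8 + 13.8) = 6.059 kΩ.
Then V_out = V_in · R2'/(R1 + R2') = 26.2 × 6.059/7.739 = 20.51 V.
(Unloaded it would be 22.7 V; the load pulls it down.)

V_out ≈ 20.5 V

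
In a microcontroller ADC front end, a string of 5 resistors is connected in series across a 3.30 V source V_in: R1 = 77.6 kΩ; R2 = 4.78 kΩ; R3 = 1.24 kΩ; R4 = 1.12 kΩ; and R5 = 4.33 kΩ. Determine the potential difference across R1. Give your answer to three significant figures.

Total series resistance ΣR = 77.6 + 4.78 + 1.24 + 1.12 + 4.33 = 89.07 kΩ.
By the voltage-divider rule, V = 3.30 × 77.60/89.07 = 2.875 V.

V ≈ 2.88 V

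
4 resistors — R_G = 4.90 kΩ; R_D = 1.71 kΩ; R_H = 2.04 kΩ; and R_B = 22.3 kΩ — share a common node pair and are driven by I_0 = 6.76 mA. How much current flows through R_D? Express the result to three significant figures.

I ≈ 2.99 mA

Conductances: ΣG = 1/4.90 + 1/1.71 + 1/2.04 + 1/22.3 = 1.324 (1/kΩ).
By the current-divider rule, I = I_0 · G_k/ΣG = 6.76 × 0.4417 = 2.986 mA.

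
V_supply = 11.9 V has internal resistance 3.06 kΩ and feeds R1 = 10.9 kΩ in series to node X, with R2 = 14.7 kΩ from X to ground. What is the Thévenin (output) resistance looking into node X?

R1' = 3.06 + 10.9 = 13.96 kΩ (source resistance + R1).
Zeroing V_supply shorts the top of R1' to ground, so R_th = R1' ‖ R2 = 7.160 kΩ.

R_th ≈ 7.16 kΩ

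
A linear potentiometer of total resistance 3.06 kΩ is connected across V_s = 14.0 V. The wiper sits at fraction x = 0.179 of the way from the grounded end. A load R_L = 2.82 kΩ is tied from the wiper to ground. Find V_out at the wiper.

The pot divides into 2.512 kΩ above the wiper and 0.5477 kΩ below.
(x·R_p) ‖ R_L = 0.4587 kΩ.
Loaded-divider output: V_out = 14.0 × 0.1544 = 2.161 V.

V_out ≈ 2.16 V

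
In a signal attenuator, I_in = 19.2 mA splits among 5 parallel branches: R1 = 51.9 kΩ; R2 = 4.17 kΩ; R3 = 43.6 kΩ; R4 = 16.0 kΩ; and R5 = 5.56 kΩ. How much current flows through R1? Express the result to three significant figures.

I ≈ 0.706 mA

Conductances: ΣG = 1/51.9 + 1/4.17 + 1/43.6 + 1/16.0 + 1/5.56 = 0.5244 (1/kΩ).
R1 takes the fraction G_k/ΣG = 0.01927/0.5244 = 0.03674, so I = 19.2 × 0.03674 = 0.7055 mA.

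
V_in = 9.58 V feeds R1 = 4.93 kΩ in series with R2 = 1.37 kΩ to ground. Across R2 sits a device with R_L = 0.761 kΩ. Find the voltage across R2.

The load sits in parallel with R2, giving an effective lower resistance R2' = R2·R_L/(R2+R_L) = 0.4892 kΩ.
Now apply the divider: V_out = 9.58 × 0.09028 = 0.8649 V.

V_out ≈ 0.865 V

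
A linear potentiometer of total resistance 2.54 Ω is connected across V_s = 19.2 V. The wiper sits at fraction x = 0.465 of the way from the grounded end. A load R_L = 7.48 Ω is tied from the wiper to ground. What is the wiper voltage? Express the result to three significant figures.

V_out ≈ 8.23 V

Lower segment x·R_p = 1.181 Ω; upper segment (1−x)·R_p = 1.359 Ω.
Lower segment in parallel with the load: 1.181 ‖ 7.48 = 1.020 Ω.
Loaded-divider output: V_out = 19.2 × 0.4288 = 8.233 V.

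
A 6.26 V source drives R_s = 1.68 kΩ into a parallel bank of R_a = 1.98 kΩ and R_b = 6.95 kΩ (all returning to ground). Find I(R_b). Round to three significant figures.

Equivalent of the parallel group: R_p = 1.541 kΩ.
V_A = 6.26 × 1.541/3.221 = 2.995 V.
Branch current I = V_A/R_b = 2.995/6.95 = 0.4309 mA.

I ≈ 0.431 mA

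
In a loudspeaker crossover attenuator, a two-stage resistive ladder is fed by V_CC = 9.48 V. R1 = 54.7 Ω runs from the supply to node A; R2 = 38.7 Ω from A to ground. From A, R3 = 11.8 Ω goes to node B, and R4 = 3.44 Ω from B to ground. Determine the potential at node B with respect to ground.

V_B ≈ 0.356 V

Node A sees R2 in parallel with the series input of stage 2, R3 + R4 = 15.24 Ω.
R2 ‖ (R3+R4) = 10.93 Ω.
So V_A = 9.48 × 0.1666 = 1.579 V.
Stage 2 is unloaded, so V_B = V_A · R4/(R3+R4) = 1.579 × 3.44/15.24 = 0.3565 V.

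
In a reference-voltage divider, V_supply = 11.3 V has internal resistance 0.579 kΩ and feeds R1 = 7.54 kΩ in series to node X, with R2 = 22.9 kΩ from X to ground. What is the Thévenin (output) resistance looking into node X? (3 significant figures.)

R_th ≈ 5.99 kΩ

R1' = 0.579 + 7.54 = 8.119 kΩ (source resistance + R1).
Zeroing V_supply shorts the top of R1' to ground, so R_th = R1' ‖ R2 = 5.994 kΩ.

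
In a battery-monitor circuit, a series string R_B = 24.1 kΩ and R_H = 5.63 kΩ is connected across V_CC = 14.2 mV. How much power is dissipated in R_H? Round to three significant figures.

The common current is I = 14.2/29.73 = 0.4776 µA.
V(R_H) = I·R = 2.689 mV; P = V·I = 2.689 × 0.4776 = 1.284 nW.

P ≈ 1.28 nW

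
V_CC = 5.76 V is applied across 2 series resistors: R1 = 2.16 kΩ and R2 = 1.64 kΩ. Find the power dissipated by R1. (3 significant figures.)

Series current I = V_CC/ΣR = 5.76/3.800 = 1.516 mA.
V(R1) = I·R = 3.274 V; P = V·I = 3.274 × 1.516 = 4.963 mW.

P ≈ 4.96 mW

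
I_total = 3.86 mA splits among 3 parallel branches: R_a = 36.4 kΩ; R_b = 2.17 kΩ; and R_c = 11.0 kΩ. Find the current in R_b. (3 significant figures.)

I ≈ 3.07 mA

Conductances: ΣG = 1/36.4 + 1/2.17 + 1/11.0 = 0.5792 (1/kΩ).
Current divider: I(R_b) = I_total · G_k/ΣG = 3.86 × (0.4608/0.5792) = 3.86 × 0.7956 = 3.071 mA.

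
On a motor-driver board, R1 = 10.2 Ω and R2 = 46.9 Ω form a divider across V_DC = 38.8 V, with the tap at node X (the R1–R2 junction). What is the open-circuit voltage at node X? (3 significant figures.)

Open-circuit (no load on X): V_th = V_DC · R2/(R1 + R2) = 38.8 × 46.9/(10.20 + 46.9) = 31.87 V.

V_th ≈ 31.9 V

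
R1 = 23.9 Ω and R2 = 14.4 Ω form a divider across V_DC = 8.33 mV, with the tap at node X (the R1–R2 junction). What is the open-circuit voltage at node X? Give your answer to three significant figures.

V_th ≈ 3.13 mV

With X open, the divider is unloaded: V_th = 8.33 × 14.4/38.30 = 3.132 mV.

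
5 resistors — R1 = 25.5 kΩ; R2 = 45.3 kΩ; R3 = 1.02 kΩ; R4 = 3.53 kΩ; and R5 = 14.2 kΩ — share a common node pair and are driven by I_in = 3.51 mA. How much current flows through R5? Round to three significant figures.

Conductances: ΣG = 1/25.5 + 1/45.3 + 1/1.02 + 1/3.53 + 1/14.2 = 1.395 (1/kΩ).
Current divider: I(R5) = I_in · G_k/ΣG = 3.51 × (0.07042/1.395) = 3.51 × 0.05047 = 0.1771 mA.

I ≈ 0.177 mA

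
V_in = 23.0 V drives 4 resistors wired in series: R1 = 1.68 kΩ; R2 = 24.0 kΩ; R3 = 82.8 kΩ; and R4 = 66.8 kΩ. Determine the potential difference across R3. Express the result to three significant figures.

ΣR = 1.68 + 24.0 + 82.8 + 66.8 = 175.3 kΩ.
V = V_in · R/ΣR = 23.0 × 0.4724 = 10.86 V.

V ≈ 10.9 V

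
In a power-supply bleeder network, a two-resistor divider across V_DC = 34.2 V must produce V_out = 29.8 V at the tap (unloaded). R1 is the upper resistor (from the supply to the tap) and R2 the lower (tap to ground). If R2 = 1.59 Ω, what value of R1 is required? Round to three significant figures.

R1 ≈ 0.235 Ω

V_out/V_DC = R2/(R1+R2) = 0.8713.
So R1 = R2 · (V_DC/V_out − 1) = 1.59 × (34.2/29.8 − 1) = 1.59 × 0.1477 = 0.2348 Ω.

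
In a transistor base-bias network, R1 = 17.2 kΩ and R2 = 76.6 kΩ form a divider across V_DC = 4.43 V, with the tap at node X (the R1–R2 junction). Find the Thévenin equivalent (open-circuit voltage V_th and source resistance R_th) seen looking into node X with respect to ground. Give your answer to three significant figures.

V_th ≈ 3.62 V, R_th ≈ 14.0 kΩ

V_th is the unloaded tap voltage: V_DC · R2/(R1+R2) = 4.43 × 0.8166 = 3.618 V.
With V_DC suppressed (replaced by a short), R_th = R1 ‖ R2 = (17.20 × 76.6)/(17.20 + 76.6) = 14.05 kΩ.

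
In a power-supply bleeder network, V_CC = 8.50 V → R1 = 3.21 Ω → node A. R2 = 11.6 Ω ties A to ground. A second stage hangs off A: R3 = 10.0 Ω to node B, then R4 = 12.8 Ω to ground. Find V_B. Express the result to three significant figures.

V_B ≈ 3.37 V

Looking into the second stage from A: R3 + R4 = 22.80 Ω appears in parallel with R2.
Effective lower resistance at A: R2 ‖ 22.80 = 7.688 Ω.
So V_A = 8.50 × 0.7055 = 5.996 V.
Stage 2 is unloaded, so V_B = V_A · R4/(R3+R4) = 5.996 × 12.8/22.80 = 3.366 V.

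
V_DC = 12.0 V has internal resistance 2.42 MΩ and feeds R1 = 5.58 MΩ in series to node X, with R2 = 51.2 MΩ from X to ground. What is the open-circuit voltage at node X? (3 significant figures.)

V_th ≈ 10.4 V

R1' = 2.42 + 5.58 = 8.000 MΩ (source resistance + R1).
Open-circuit (no load on X): V_th = V_DC · R2/(R1' + R2) = 12.0 × 51.2/(8.000 + 51.2) = 10.38 V.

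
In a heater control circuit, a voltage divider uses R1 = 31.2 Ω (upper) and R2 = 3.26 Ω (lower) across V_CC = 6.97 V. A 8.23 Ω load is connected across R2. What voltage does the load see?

V_out ≈ 0.485 V

The load sits in parallel with R2, giving an effective lower resistance R2' = R2·R_L/(R2+R_L) = 2.335 Ω.
Then V_out = V_CC · R2'/(R1 + R2') = 6.97 × 2.335/33.54 = 0.4853 V.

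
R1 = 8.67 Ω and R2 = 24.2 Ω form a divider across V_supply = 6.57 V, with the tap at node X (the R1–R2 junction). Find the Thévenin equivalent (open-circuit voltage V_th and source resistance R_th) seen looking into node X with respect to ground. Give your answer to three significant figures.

Open-circuit (no load on X): V_th = V_supply · R2/(R1 + R2) = 6.57 × 24.2/(8.670 + 24.2) = 4.837 V.
With V_supply suppressed (replaced by a short), R_th = R1 ‖ R2 = (8.670 × 24.2)/(8.670 + 24.2) = 6.383 Ω.

V_th ≈ 4.84 V, R_th ≈ 6.38 Ω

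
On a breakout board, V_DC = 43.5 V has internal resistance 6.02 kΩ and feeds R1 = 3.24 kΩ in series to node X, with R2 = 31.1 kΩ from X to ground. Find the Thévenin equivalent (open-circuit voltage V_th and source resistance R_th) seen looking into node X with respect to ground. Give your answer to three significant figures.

V_th ≈ 33.5 V, R_th ≈ 7.14 kΩ

R1' = 6.02 + 3.24 = 9.260 kΩ (source resistance + R1).
V_th is the unloaded tap voltage: V_DC · R2/(R1'+R2) = 43.5 × 0.7706 = 33.52 V.
Zeroing V_DC shorts the top of R1' to ground, so R_th = R1' ‖ R2 = 7.135 kΩ.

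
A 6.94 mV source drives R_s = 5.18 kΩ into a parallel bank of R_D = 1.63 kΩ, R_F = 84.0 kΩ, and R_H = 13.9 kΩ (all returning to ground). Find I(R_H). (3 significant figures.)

I ≈ 0.108 µA

Equivalent of the parallel group: R_p = 1.434 kΩ.
Node voltage V_A = V_CC · R_p/(R_s + R_p) = 6.94 × 0.2168 = 1.505 mV.
I(R_H) = V_A / R_H = 1.505/13.9 = 0.1083 µA.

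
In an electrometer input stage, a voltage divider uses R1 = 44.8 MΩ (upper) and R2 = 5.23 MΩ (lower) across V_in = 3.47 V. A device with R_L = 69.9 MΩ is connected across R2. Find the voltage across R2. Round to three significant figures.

The load sits in parallel with R2, giving an effective lower resistance R2' = R2·R_L/(R2+R_L) = 4.866 MΩ.
Voltage divider with the loaded lower leg: V_out = 3.47 × 4.866/(44.8 + 4.866) = 3.47 × 0.09797 = 0.3400 V.

V_out ≈ 0.340 V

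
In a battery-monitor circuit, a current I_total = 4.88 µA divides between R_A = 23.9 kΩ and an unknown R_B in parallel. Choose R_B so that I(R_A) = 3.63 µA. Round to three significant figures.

In a two-way split, I_A/I_total = R_B/(R_A + R_B).
With f = 0.7439, R_B = R_A · f/(1−f) = 23.9 × 2.904 = 69.41 kΩ.

R_B ≈ 69.4 kΩ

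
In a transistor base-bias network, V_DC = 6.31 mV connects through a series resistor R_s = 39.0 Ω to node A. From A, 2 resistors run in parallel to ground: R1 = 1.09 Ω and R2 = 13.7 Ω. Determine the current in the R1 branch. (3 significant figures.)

Combine the parallel branches: R_p = (1/1.09 + 1/13.7)⁻¹ = 1.010 Ω.
Node voltage V_A = V_DC · R_p/(R_s + R_p) = 6.31 × 0.02524 = 0.1592 mV.
Branch current I = V_A/R1 = 0.1592/1.09 = 0.1461 mA.
(Check via current divider: I_total = 0.1577 mA; share G_k/ΣG = 0.9263 → same result.)

I ≈ 0.146 mA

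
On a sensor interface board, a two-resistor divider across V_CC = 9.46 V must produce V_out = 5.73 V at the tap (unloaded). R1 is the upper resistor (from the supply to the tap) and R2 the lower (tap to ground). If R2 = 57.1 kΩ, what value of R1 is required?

R1 ≈ 37.2 kΩ

The divider ratio is R2/(R1+R2) = 5.73/9.46 = 0.6057.
R1 = R2·(1/k − 1) = 57.1 × 0.6510 = 37.17 kΩ.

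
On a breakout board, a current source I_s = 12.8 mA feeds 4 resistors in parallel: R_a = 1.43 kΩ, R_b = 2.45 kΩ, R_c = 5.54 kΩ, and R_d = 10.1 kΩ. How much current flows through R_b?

Total conductance ΣG = 1/1.43 + 1/2.45 + 1/5.54 + 1/10.1 = 1.387 (units of 1/kΩ).
R_b takes the fraction G_k/ΣG = 0.4082/1.387 = 0.2943, so I = 12.8 × 0.2943 = 3.767 mA.

I ≈ 3.77 mA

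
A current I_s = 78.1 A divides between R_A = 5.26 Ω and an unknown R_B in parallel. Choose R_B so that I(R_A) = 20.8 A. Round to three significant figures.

Two-branch current divider: I_A = I_s · R_B/(R_A + R_B).
With f = 0.2663, R_B = R_A · f/(1−f) = 5.26 × 0.3630 = 1.909 Ω.

R_B ≈ 1.91 Ω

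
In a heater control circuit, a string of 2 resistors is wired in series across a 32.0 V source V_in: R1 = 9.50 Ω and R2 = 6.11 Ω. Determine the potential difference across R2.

ΣR = 9.50 + 6.11 = 15.61 Ω.
V = V_in · R/ΣR = 32.0 × 0.3914 = 12.53 V.

V ≈ 12.5 V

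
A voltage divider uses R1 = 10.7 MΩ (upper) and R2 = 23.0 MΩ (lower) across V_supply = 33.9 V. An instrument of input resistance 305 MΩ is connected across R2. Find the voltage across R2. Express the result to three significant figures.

V_out ≈ 22.6 V

First combine the lower leg with the load: R2 ‖ R_L = 21.39 MΩ.
Voltage divider with the loaded lower leg: V_out = 33.9 × 21.39/(10.7 + 21.39) = 33.9 × 0.6665 = 22.60 V.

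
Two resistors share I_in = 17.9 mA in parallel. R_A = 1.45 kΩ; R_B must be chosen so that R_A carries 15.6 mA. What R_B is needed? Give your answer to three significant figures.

The fraction through R_A equals R_B/(R_A+R_B).
With f = 0.8715, R_B = R_A · f/(1−f) = 1.45 × 6.783 = 9.835 kΩ.

R_B ≈ 9.83 kΩ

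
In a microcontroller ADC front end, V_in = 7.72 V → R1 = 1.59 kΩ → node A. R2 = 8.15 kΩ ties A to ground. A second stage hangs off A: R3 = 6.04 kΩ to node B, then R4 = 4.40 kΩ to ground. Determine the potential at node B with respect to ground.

V_B ≈ 2.41 V

The second stage (R3 + R4 = 10.44 kΩ) loads node A in parallel with R2.
R2 ‖ (R3+R4) = 4.577 kΩ.
First divider: V_A = V_in · 4.577/(1.59 + 4.577) = 5.730 V.
Then the unloaded second divider: V_B = V_A × R4/(R3+R4) = 5.730 × 0.4215 = 2.415 V.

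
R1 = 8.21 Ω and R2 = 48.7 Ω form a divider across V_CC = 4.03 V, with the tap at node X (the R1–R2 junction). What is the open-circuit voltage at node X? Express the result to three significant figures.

Open-circuit (no load on X): V_th = V_CC · R2/(R1 + R2) = 4.03 × 48.7/(8.210 + 48.7) = 3.449 V.

V_th ≈ 3.45 V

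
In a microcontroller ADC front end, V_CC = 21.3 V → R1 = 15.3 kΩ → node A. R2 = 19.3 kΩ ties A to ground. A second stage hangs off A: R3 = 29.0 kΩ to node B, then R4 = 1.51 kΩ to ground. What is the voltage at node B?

The second stage (R3 + R4 = 30.51 kΩ) loads node A in parallel with R2.
Effective lower resistance at A: R2 ‖ 30.51 = 11.82 kΩ.
First divider: V_A = V_CC · 11.82/(15.3 + 11.82) = 9.284 V.
Stage 2 is unloaded, so V_B = V_A · R4/(R3+R4) = 9.284 × 1.51/30.51 = 0.4595 V.

V_B ≈ 0.459 V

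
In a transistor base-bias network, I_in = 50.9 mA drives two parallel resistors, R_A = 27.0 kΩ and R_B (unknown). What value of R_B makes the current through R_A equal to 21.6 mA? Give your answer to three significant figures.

R_B ≈ 19.9 kΩ

In a two-way split, I_A/I_in = R_B/(R_A + R_B).
21.6/50.9 = R_B/(R_A + R_B) → R_B = R_A · (0.4244)/(1 − 0.4244) = 27.0 × 0.7372 = 19.90 kΩ.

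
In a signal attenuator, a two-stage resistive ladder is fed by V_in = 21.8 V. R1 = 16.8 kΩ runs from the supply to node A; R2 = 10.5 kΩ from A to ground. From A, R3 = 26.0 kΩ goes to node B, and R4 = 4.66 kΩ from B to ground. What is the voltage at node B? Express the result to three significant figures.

Node A sees R2 in parallel with the series input of stage 2, R3 + R4 = 30.66 kΩ.
Effective lower resistance at A: R2 ‖ 30.66 = 7.821 kΩ.
So V_A = 21.8 × 0.3177 = 6.925 V.
Then the unloaded second divider: V_B = V_A × R4/(R3+R4) = 6.925 × 0.1520 = 1.053 V.

V_B ≈ 1.05 V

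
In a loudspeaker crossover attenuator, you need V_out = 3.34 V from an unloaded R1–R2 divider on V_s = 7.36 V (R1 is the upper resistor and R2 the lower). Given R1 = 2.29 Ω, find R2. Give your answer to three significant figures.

V_out/V_s = R2/(R1+R2) = 0.4538.
So R2 = R1 · V_out/(V_s − V_out) = 2.29 × 3.34/(7.36 − 3.34) = 2.29 × 0.8308 = 1.903 Ω.

R2 ≈ 1.90 Ω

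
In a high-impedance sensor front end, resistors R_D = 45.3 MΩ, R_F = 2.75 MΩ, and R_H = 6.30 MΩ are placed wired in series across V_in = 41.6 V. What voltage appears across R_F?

V ≈ 2.10 V

Series total: ΣR = 45.3 + 2.75 + 6.30 = 54.35 MΩ.
Voltage divider: V = V_in · (2.750 / 54.35) = 41.6 × 0.05060 = 2.105 V.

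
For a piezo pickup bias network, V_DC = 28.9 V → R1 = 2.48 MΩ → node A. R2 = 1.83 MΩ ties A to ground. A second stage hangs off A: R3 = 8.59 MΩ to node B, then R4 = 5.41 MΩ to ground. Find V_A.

V_A ≈ 11.4 V

The second stage (R3 + R4 = 14.00 MΩ) loads node A in parallel with R2.
Effective lower resistance at A: R2 ‖ 14.00 = 1.618 MΩ.
First divider: V_A = V_DC · 1.618/(2.48 + 1.618) = 11.41 V.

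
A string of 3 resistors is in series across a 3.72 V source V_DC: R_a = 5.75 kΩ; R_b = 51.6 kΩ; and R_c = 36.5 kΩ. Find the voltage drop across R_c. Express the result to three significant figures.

V ≈ 1.45 V

Series total: ΣR = 5.75 + 51.6 + 36.5 = 93.85 kΩ.
Voltage divider: V = V_DC · (36.50 / 93.85) = 3.72 × 0.3889 = 1.447 V.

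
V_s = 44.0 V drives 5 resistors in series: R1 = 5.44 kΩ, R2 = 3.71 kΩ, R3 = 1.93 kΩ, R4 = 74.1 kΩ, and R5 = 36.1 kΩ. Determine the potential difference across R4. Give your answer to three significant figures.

Total series resistance ΣR = 5.44 + 3.71 + 1.93 + 74.1 + 36.1 = 121.3 kΩ.
By the voltage-divider rule, V = 44.0 × 74.10/121.3 = 26.88 V.

V ≈ 26.9 V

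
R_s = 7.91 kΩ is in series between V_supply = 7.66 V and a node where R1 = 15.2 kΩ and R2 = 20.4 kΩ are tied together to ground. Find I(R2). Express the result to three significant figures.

I ≈ 0.197 mA

Combine the parallel branches: R_p = (1/15.2 + 1/20.4)⁻¹ = 8.710 kΩ.
Node voltage V_A = V_supply · R_p/(R_s + R_p) = 7.66 × 0.5241 = 4.014 V.
I(R2) = V_A / R2 = 4.014/20.4 = 0.1968 mA.
(Equivalently: I_total = 0.4609 mA, then current-divider fraction G_k/ΣG = 0.4270.)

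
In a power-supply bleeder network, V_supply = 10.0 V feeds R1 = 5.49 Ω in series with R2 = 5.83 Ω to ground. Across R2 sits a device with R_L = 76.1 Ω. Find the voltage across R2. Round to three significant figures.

First combine the lower leg with the load: R2 ‖ R_L = 5.415 Ω.
Now apply the divider: V_out = 10.0 × 0.4966 = 4.966 V.
(Unloaded it would be 5.15 V; the load pulls it down.)

V_out ≈ 4.97 V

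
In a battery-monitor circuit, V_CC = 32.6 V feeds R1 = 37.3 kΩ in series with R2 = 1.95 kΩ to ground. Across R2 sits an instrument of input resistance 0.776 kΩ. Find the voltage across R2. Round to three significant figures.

The load sits in parallel with R2, giving an effective lower resistance R2' = R2·R_L/(R2+R_L) = 0.5551 kΩ.
Then V_out = V_CC · R2'/(R1 + R2') = 32.6 × 0.5551/37.86 = 0.4780 V.

V_out ≈ 0.478 V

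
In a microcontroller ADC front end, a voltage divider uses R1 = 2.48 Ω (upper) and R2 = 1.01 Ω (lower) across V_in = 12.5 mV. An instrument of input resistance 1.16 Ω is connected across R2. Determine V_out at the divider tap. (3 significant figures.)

V_out ≈ 2.23 mV

R2 ‖ R_L = (1.01 × 1.16)/(1.01 + 1.16) = 0.5399 Ω.
Then V_out = V_in · R2'/(R1 + R2') = 12.5 × 0.5399/3.020 = 2.235 mV.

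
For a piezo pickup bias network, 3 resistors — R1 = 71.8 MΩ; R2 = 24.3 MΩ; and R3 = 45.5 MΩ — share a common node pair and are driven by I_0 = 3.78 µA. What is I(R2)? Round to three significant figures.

I ≈ 2.02 µA

Total conductance ΣG = 1/71.8 + 1/24.3 + 1/45.5 = 0.07706 (units of 1/MΩ).
Current divider: I(R2) = I_0 · G_k/ΣG = 3.78 × (0.04115/0.07706) = 3.78 × 0.5340 = 2.019 µA.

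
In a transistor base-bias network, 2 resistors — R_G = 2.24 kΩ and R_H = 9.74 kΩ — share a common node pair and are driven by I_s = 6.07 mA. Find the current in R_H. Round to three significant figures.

For two parallel branches, I_k = I_s · (other R)/(sum of R).
I(R_H) = 6.07 × 2.24/(2.24 + 9.74) = 6.07 × 0.1870 = 1.135 mA.

I ≈ 1.13 mA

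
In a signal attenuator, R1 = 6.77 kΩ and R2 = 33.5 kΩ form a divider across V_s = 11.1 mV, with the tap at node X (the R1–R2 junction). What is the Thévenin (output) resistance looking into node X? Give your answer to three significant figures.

R_th ≈ 5.63 kΩ

With V_s suppressed (replaced by a short), R_th = R1 ‖ R2 = (6.770 × 33.5)/(6.770 + 33.5) = 5.632 kΩ.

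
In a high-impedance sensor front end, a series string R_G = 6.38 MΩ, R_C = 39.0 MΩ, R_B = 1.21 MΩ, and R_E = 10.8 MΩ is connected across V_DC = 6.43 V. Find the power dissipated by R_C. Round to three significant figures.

P ≈ 0.490 µW

Series current I = V_DC/ΣR = 6.43/57.39 = 0.1120 µA.
V(R_C) = I·R = 4.370 V; P = V·I = 4.370 × 0.1120 = 0.4896 µW.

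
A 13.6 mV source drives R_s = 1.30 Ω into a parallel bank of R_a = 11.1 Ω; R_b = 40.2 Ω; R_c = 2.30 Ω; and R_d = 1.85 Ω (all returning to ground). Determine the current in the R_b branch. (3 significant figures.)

I ≈ 0.140 mA

Parallel bank: R_p = 1/(1/11.1 + 1/40.2 + 1/2.30 + 1/1.85) = 0.9172 Ω.
Node voltage V_A = V_CC · R_p/(R_s + R_p) = 13.6 × 0.4137 = 5.626 mV.
Branch current I = V_A/R_b = 5.626/40.2 = 0.1399 mA.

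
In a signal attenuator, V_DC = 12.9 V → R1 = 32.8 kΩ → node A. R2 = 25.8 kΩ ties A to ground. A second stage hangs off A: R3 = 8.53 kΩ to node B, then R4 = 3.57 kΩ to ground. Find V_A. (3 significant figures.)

V_A ≈ 2.59 V

The second stage (R3 + R4 = 12.10 kΩ) loads node A in parallel with R2.
Effective lower resistance at A: R2 ‖ 12.10 = 8.237 kΩ.
First divider: V_A = V_DC · 8.237/(32.8 + 8.237) = 2.589 V.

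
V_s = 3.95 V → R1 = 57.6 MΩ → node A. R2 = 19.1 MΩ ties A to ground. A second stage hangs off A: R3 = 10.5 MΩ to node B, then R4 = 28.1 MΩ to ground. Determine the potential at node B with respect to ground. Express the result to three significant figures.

Looking into the second stage from A: R3 + R4 = 38.60 MΩ appears in parallel with R2.
Effective lower resistance at A: R2 ‖ 38.60 = 12.78 MΩ.
V_A = 3.95 × 12.78/(57.6 + 12.78) = 0.7171 V.
V_B = V_A × 0.7280 = 0.5221 V.

V_B ≈ 0.522 V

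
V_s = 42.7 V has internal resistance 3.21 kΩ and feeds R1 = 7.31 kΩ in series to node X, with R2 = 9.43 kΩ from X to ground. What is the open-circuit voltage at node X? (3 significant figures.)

V_th ≈ 20.2 V

R1' = 3.21 + 7.31 = 10.52 kΩ (source resistance + R1).
V_th is the unloaded tap voltage: V_s · R2/(R1'+R2) = 42.7 × 0.4727 = 20.18 V.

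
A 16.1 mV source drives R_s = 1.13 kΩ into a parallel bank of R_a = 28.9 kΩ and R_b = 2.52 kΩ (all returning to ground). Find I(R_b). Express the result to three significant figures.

Combine the parallel branches: R_p = (1/28.9 + 1/2.52)⁻¹ = 2.318 kΩ.
V_A by voltage divider: V_A = 16.1 × 2.318/(1.13 + 2.318) = 10.82 mV.
I(R_b) = V_A / R_b = 10.82/2.52 = 4.295 µA.
(Equivalently: I_total = 4.670 µA, then current-divider fraction G_k/ΣG = 0.9198.)

I ≈ 4.30 µA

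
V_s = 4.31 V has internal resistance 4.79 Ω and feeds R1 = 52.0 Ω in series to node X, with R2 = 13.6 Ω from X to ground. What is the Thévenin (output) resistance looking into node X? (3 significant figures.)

R_th ≈ 11.0 Ω

R1' = 4.79 + 52.0 = 56.79 Ω (source resistance + R1).
Zeroing V_s shorts the top of R1' to ground, so R_th = R1' ‖ R2 = 10.97 Ω.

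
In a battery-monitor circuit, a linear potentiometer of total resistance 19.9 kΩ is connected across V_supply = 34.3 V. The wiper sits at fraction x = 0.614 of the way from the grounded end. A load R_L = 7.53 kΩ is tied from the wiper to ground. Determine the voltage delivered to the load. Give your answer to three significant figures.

V_out ≈ 12.9 V

Split the track: R_lower = x·R_p = 12.22 kΩ, R_upper = (1−x)·R_p = 7.681 kΩ.
R_L loads the lower segment: effective lower R = 4.659 kΩ.
Loaded-divider output: V_out = 34.3 × 0.3775 = 12.95 V.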